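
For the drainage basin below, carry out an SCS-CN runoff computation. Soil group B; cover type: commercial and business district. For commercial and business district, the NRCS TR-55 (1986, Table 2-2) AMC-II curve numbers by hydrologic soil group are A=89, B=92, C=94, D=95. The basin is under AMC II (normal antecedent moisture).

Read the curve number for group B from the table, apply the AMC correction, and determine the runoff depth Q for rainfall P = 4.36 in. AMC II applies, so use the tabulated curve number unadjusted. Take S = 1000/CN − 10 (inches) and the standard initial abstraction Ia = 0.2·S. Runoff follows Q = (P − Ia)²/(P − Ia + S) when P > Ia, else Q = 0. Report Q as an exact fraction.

Q = 5793649/1671525 in ≈ 3.466 in

NRCS table: commercial and business district, soil group B → CN(II) = 92
CN(II) = 92; AMC II needs no correction.
S = 1000/92 − 10 = 20/23 in ≈ 0.870 in
Ia = 0.2·(20/23) = 4/23 in ≈ 0.174 in
Since P=4.360 > Ia=0.174: effective rainfall P−Ia = 2407/575 in
Runoff Q = (P−Ia)²/(P−Ia+S) = (4.186)²/(4.186+0.870) = 5793649/1671525 ≈ 3.466 in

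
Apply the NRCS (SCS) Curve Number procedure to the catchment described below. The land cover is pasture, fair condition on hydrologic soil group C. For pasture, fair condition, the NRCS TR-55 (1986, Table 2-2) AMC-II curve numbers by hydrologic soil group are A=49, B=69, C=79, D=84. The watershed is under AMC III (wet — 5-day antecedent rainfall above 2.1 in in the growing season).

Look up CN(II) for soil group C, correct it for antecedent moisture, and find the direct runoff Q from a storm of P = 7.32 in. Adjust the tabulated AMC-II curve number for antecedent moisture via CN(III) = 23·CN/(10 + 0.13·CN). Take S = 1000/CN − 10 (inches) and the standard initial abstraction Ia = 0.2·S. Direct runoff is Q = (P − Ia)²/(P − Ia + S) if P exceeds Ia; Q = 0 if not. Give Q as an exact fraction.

NRCS table: pasture, fair condition, soil group C → CN(II) = 79
Wet (AMC III): CN(III) = 23·79/(10 + 0.13·79) = 1817/(2027/100) = 181700/2027 ≈ 89.640
Retention S: 1000/CN − 10 with CN=89.640 → S = 2100/1817 ≈ 1.156 in
Initial abstraction Ia = S/5 = (2100/1817)/5 = 420/1817 ≈ 0.231 in
Excess rainfall: 7.320 − 0.231 = 7.089 in; P > Ia so Q > 0
Runoff Q = (P−Ia)²/(P−Ia+S) = (7.089)²/(7.089+1.156) = 34563694707/5670720725 ≈ 6.095 in

Q = 34563694707/5670720725 in ≈ 6.095 in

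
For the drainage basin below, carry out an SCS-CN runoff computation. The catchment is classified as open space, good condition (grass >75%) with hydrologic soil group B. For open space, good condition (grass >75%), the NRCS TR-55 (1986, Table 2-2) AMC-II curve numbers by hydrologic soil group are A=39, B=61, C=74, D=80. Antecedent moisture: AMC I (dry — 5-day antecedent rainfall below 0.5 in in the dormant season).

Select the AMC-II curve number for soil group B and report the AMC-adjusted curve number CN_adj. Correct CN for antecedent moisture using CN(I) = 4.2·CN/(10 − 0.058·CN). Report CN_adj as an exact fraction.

NRCS table: open space, good condition (grass >75%), soil group B → CN(II) = 61
Dry (AMC I): CN(I) = 4.2·61/(10 − 0.058·61) = (1281/5)/(3231/500) = 42700/1077 ≈ 39.647

CN_adj = 42700/1077 ≈ 39.647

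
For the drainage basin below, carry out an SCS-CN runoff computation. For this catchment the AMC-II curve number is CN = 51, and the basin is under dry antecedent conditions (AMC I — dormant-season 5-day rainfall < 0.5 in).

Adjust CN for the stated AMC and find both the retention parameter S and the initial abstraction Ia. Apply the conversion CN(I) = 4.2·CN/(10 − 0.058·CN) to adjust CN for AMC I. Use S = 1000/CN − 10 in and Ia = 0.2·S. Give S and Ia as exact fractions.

Dry (AMC I): CN(I) = 4.2·51/(10 − 0.058·51) = (1071/5)/(3521/500) = 15300/503 ≈ 30.417
Retention S: 1000/CN − 10 with CN=30.417 → S = 3500/153 ≈ 22.876 in
Ia = 0.2S: 0.2·22.876 = 4.575 in (exactly 700/153)

S = 3500/153 in ≈ 22.876 in; Ia = 700/153 in ≈ 4.575 in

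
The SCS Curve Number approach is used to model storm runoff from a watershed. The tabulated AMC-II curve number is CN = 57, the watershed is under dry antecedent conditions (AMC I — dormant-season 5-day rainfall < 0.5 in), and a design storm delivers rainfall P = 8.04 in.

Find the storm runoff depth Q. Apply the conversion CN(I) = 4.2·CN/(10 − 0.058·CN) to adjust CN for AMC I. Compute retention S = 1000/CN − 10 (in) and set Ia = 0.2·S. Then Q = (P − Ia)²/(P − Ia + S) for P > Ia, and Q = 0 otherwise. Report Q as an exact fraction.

Q = 17714811409/20067615225 in ≈ 0.883 in

Adjust CN=57 to AMC I: 4.2·57/(10 − 0.058·57) → (1197/5) ÷ (3347/500) = 119700/3347 ≈ 35.763
Max retention: S = 1000/(119700/3347) − 10 = 21500/1197 in (≈ 17.962 in)
Ia = 0.2·(21500/1197) = 4300/1197 in ≈ 3.592 in
P − Ia = 8.040 − 3.592 = 133097/29925 ≈ 4.448 in (> 0, runoff occurs)
Runoff Q = (P−Ia)²/(P−Ia+S) = (4.448)²/(4.448+17.962) = 17714811409/20067615225 ≈ 0.883 in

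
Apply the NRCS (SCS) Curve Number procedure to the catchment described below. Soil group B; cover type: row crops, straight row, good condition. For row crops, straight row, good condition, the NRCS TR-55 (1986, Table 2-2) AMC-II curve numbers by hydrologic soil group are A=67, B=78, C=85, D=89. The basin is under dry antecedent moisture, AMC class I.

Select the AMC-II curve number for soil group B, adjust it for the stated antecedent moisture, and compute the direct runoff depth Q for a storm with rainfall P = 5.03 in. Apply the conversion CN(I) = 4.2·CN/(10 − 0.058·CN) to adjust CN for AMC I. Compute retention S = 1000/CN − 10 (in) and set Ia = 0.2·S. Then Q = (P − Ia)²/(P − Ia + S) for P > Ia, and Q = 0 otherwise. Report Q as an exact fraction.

NRCS table: row crops, straight row, good condition, soil group B → CN(II) = 78
Dry (AMC I): CN(I) = 4.2·78/(10 − 0.058·78) = (1638/5)/(1369/250) = 81900/1369 ≈ 59.825
Retention S: 1000/CN − 10 with CN=59.825 → S = 5500/819 ≈ 6.716 in
Ia = 0.2·(5500/819) = 1100/819 in ≈ 1.343 in
P − Ia = 5.030 − 1.343 = 301957/81900 ≈ 3.687 in (> 0, runoff occurs)
Q = (301957/81900)²/((301957/81900) + 5500/819) = (91178029849/6707610000)/(851957/81900) = 91178029849/69775278300 in ≈ 1.307 in

Q = 91178029849/69775278300 in ≈ 1.307 in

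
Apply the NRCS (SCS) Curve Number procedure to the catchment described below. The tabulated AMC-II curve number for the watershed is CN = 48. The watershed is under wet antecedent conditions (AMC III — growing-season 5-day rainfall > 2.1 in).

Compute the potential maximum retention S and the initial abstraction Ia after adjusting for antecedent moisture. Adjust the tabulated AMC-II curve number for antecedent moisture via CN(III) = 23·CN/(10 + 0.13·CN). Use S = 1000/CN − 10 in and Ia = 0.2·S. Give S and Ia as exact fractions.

CN(III) from CN(II)=48: (23·48)/(10 + 0.13·48) = 13800/203 ≈ 67.980
S = 1000/(13800/203) − 10 = 325/69 in ≈ 4.710 in
Ia = 0.2S: 0.2·4.710 = 0.942 in (exactly 65/69)

S = 325/69 in ≈ 4.710 in; Ia = 65/69 in ≈ 0.942 in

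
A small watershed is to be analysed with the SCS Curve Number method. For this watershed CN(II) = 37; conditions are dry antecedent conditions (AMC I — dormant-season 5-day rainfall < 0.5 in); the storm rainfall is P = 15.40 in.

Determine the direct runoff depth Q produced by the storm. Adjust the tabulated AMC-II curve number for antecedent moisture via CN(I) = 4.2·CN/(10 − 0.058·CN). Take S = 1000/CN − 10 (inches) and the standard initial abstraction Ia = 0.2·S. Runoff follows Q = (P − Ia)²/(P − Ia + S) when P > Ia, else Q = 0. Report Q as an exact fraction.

Q = 1819801/1637065 in ≈ 1.112 in

Dry (AMC I): CN(I) = 4.2·37/(10 − 0.058·37) = (777/5)/(3927/500) = 3700/187 ≈ 19.786
Max retention: S = 1000/(3700/187) − 10 = 1500/37 in (≈ 40.541 in)
Ia = 0.2S: 0.2·40.541 = 8.108 in (exactly 300/37)
P − Ia = 15.400 − 8.108 = 1349/185 ≈ 7.292 in (> 0, runoff occurs)
Q = (1349/185)²/((1349/185) + 1500/37) = (1819801/34225)/(8849/185) = 1819801/1637065 in ≈ 1.112 in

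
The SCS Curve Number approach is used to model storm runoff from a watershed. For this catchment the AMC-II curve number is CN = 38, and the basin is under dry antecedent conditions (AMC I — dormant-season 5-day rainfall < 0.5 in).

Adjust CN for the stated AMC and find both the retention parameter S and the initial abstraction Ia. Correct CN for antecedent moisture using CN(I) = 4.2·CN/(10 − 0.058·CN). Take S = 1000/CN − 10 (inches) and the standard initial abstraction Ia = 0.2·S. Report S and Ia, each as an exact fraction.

CN(I) from CN(II)=38: (4.2·38)/(10 − 0.058·38) = 39900/1949 ≈ 20.472
Max retention: S = 1000/(39900/1949) − 10 = 15500/399 in (≈ 38.847 in)
Ia = 0.2S: 0.2·38.847 = 7.769 in (exactly 3100/399)

S = 15500/399 in ≈ 38.847 in; Ia = 3100/399 in ≈ 7.769 in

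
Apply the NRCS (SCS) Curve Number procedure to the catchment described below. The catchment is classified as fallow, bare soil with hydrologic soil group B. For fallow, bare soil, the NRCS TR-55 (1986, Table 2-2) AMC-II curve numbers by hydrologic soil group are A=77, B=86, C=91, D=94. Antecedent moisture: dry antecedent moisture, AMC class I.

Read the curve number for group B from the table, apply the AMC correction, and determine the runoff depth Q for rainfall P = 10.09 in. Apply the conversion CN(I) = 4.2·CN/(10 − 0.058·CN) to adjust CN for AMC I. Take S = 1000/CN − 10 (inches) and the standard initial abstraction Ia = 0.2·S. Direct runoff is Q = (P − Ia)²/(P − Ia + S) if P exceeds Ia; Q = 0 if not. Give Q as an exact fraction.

Q = 14438665921/2195076900 in ≈ 6.578 in

NRCS table: fallow, bare soil, soil group B → CN(II) = 86
CN(I) from CN(II)=86: (4.2·86)/(10 − 0.058·86) = 12900/179 ≈ 72.067
Max retention: S = 1000/(12900/179) − 10 = 500/129 in (≈ 3.876 in)
Ia = 0.2S: 0.2·3.876 = 0.775 in (exactly 100/129)
Excess rainfall: 10.090 − 0.775 = 9.315 in; P > Ia so Q > 0
Runoff Q = (P−Ia)²/(P−Ia+S) = (9.315)²/(9.315+3.876) = 14438665921/2195076900 ≈ 6.578 in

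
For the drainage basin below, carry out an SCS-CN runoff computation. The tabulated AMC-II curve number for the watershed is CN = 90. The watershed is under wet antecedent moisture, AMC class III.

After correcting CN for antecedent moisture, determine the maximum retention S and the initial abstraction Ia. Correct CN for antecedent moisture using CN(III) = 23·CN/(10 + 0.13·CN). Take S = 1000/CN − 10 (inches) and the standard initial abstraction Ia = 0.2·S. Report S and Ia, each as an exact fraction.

S = 100/207 in ≈ 0.483 in; Ia = 20/207 in ≈ 0.097 in

Adjust CN=90 to AMC III: 23·90/(10 + 0.13·90) → 2070 ÷ (217/10) = 20700/217 ≈ 95.392
S = 1000/(20700/217) − 10 = 100/207 in ≈ 0.483 in
Ia = 0.2·(100/207) = 20/207 in ≈ 0.097 in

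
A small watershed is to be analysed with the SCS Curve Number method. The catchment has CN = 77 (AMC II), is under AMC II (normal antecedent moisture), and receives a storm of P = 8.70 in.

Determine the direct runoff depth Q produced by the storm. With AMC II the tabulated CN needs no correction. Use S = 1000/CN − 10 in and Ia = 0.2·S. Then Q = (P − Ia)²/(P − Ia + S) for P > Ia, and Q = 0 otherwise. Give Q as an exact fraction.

Q = 38925121/6575030 in ≈ 5.920 in

AMC II — tabulated CN = 77 applies directly.
Retention S: 1000/CN − 10 with CN=77.000 → S = 230/77 ≈ 2.987 in
Initial abstraction Ia = S/5 = (230/77)/5 = 46/77 ≈ 0.597 in
Since P=8.700 > Ia=0.597: effective rainfall P−Ia = 6239/770 in
Q = (6239/770)²/((6239/770) + 230/77) = (38925121/592900)/(8539/770) = 38925121/6575030 in ≈ 5.920 in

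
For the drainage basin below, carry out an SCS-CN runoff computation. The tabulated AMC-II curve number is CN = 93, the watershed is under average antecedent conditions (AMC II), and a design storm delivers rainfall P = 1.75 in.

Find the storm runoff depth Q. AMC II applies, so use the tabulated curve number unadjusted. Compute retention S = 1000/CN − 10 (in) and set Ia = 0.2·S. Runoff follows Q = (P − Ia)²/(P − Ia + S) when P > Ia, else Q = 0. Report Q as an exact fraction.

Q = 2023/1860 in ≈ 1.088 in

AMC II — tabulated CN = 93 applies directly.
Retention S: 1000/CN − 10 with CN=93.000 → S = 70/93 ≈ 0.753 in
Ia = 0.2S: 0.2·0.753 = 0.151 in (exactly 14/93)
Since P=1.750 > Ia=0.151: effective rainfall P−Ia = 595/372 in
Q = (595/372)²/((595/372) + 70/93) = (354025/138384)/(875/372) = 2023/1860 in ≈ 1.088 in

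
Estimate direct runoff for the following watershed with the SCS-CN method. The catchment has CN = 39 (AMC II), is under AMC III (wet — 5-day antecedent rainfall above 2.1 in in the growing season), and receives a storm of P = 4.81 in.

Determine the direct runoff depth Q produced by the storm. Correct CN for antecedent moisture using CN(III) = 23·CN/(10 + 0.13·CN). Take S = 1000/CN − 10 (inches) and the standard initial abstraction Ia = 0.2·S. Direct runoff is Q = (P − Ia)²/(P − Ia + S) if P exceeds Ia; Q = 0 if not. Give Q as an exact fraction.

Q = 95763634849/82475292900 in ≈ 1.161 in

CN(III) from CN(II)=39: (23·39)/(10 + 0.13·39) = 89700/1507 ≈ 59.522
Retention S: 1000/CN − 10 with CN=59.522 → S = 6100/897 ≈ 6.800 in
Initial abstraction Ia = S/5 = (6100/897)/5 = 1220/897 ≈ 1.360 in
Excess rainfall: 4.810 − 1.360 = 3.450 in; P > Ia so Q > 0
Runoff Q = (P−Ia)²/(P−Ia+S) = (3.450)²/(3.450+6.800) = 95763634849/82475292900 ≈ 1.161 in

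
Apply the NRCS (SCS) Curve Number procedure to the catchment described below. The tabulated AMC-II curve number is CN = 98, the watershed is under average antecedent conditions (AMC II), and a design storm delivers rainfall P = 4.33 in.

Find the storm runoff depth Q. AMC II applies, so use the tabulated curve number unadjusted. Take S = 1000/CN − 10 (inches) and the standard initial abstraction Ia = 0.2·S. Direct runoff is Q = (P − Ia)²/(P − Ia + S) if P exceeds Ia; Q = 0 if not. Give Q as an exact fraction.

CN(II) = 98; AMC II needs no correction.
Retention S: 1000/CN − 10 with CN=98.000 → S = 10/49 ≈ 0.204 in
Initial abstraction Ia = S/5 = (10/49)/5 = 2/49 ≈ 0.041 in
P − Ia = 4.330 − 0.041 = 21017/4900 ≈ 4.289 in (> 0, runoff occurs)
Q: (21017/4900)² ÷ (22017/4900) = 441714289/107883300 in (≈ 4.094 in)

Q = 441714289/107883300 in ≈ 4.094 in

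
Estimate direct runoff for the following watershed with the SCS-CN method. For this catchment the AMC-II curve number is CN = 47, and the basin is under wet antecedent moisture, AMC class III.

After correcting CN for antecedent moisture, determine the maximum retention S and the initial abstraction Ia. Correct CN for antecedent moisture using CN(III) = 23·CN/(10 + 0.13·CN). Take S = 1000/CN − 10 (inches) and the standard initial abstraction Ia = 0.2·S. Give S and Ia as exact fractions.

Adjust CN=47 to AMC III: 23·47/(10 + 0.13·47) → 1081 ÷ (1611/100) = 108100/1611 ≈ 67.101
Retention S: 1000/CN − 10 with CN=67.101 → S = 5300/1081 ≈ 4.903 in
Ia = 0.2·(5300/1081) = 1060/1081 in ≈ 0.981 in

S = 5300/1081 in ≈ 4.903 in; Ia = 1060/1081 in ≈ 0.981 in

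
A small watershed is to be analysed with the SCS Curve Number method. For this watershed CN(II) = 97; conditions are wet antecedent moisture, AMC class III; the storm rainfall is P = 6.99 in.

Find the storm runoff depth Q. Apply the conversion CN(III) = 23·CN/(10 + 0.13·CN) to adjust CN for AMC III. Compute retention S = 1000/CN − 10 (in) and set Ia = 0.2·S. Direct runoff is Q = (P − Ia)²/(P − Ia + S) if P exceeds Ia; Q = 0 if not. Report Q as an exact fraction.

Wet (AMC III): CN(III) = 23·97/(10 + 0.13·97) = 2231/(2261/100) = 223100/2261 ≈ 98.673
Max retention: S = 1000/(223100/2261) − 10 = 300/2231 in (≈ 0.134 in)
Initial abstraction Ia = S/5 = (300/2231)/5 = 60/2231 ≈ 0.027 in
Excess rainfall: 6.990 − 0.027 = 6.963 in; P > Ia so Q > 0
Q: (1553469/223100)² ÷ (1583469/223100) = 268140659329/39252437100 in (≈ 6.831 in)

Q = 268140659329/39252437100 in ≈ 6.831 in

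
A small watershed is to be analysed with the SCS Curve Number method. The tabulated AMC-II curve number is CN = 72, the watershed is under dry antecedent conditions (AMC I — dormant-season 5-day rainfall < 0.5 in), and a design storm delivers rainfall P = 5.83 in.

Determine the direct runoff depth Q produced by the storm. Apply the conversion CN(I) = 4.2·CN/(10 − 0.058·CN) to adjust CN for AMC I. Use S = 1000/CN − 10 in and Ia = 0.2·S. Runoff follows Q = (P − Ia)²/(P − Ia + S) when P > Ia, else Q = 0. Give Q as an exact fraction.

Q = 115369081/96500700 in ≈ 1.196 in

Adjust CN=72 to AMC I: 4.2·72/(10 − 0.058·72) → (1512/5) ÷ (728/125) = 675/13 ≈ 51.923
Retention S: 1000/CN − 10 with CN=51.923 → S = 250/27 ≈ 9.259 in
Ia = 0.2·(250/27) = 50/27 in ≈ 1.852 in
P − Ia = 5.830 − 1.852 = 10741/2700 ≈ 3.978 in (> 0, runoff occurs)
Runoff Q = (P−Ia)²/(P−Ia+S) = (3.978)²/(3.978+9.259) = 115369081/96500700 ≈ 1.196 in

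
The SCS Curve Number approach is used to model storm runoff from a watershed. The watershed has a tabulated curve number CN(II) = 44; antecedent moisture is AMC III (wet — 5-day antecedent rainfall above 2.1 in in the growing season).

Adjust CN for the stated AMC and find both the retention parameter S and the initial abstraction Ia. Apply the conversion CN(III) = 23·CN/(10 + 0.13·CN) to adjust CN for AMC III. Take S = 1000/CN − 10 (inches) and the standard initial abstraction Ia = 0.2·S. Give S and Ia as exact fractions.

S = 1400/253 in ≈ 5.534 in; Ia = 280/253 in ≈ 1.107 in

CN(III) from CN(II)=44: (23·44)/(10 + 0.13·44) = 25300/393 ≈ 64.377
Retention S: 1000/CN − 10 with CN=64.377 → S = 1400/253 ≈ 5.534 in
Initial abstraction Ia = S/5 = (1400/253)/5 = 280/253 ≈ 1.107 in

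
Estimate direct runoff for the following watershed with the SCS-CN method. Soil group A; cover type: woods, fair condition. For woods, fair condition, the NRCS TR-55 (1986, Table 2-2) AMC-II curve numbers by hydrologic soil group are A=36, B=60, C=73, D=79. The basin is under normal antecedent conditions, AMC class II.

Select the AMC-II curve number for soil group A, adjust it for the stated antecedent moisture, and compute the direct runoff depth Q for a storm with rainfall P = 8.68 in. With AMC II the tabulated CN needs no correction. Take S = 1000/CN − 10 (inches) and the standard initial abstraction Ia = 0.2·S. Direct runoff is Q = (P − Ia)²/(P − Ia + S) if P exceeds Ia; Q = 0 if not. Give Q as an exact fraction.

NRCS table: woods, fair condition, soil group A → CN(II) = 36
Average conditions: CN = 36 (no AMC adjustment).
Max retention: S = 1000/36 − 10 = 160/9 in (≈ 17.778 in)
Ia = 0.2S: 0.2·17.778 = 3.556 in (exactly 32/9)
Excess rainfall: 8.680 − 3.556 = 5.124 in; P > Ia so Q > 0
Q: (1153/225)² ÷ (5153/225) = 1329409/1159425 in (≈ 1.147 in)

Q = 1329409/1159425 in ≈ 1.147 in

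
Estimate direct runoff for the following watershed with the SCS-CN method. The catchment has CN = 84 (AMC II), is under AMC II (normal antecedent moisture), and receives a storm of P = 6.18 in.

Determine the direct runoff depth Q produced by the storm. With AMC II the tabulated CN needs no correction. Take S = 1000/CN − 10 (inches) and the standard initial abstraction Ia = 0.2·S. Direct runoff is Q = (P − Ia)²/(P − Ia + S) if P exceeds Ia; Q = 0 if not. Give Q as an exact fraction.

Average conditions: CN = 84 (no AMC adjustment).
S = 1000/84 − 10 = 40/21 in ≈ 1.905 in
Ia = 0.2S: 0.2·1.905 = 0.381 in (exactly 8/21)
P − Ia = 6.180 − 0.381 = 6089/1050 ≈ 5.799 in (> 0, runoff occurs)
Q = (6089/1050)²/((6089/1050) + 40/21) = (37075921/1102500)/(8089/1050) = 37075921/8493450 in ≈ 4.365 in

Q = 37075921/8493450 in ≈ 4.365 in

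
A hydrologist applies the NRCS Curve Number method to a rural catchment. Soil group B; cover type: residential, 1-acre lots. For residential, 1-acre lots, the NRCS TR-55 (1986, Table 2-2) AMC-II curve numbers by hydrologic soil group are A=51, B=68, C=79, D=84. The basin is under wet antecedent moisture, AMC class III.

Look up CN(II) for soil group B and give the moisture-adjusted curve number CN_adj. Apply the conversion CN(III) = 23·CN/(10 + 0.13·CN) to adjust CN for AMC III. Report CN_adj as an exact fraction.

CN_adj = 39100/471 ≈ 83.015

NRCS table: residential, 1-acre lots, soil group B → CN(II) = 68
CN(III) from CN(II)=68: (23·68)/(10 + 0.13·68) = 39100/471 ≈ 83.015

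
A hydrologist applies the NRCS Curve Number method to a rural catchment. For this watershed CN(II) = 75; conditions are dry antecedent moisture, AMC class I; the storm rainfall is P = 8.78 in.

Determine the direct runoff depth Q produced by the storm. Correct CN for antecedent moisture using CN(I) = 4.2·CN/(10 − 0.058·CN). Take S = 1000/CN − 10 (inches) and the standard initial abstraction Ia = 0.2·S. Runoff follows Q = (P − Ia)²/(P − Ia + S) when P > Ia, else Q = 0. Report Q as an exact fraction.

Q = 513339649/150119550 in ≈ 3.420 in

CN(I) from CN(II)=75: (4.2·75)/(10 − 0.058·75) = 6300/113 ≈ 55.752
S = 1000/(6300/113) − 10 = 500/63 in ≈ 7.937 in
Ia = 0.2S: 0.2·7.937 = 1.587 in (exactly 100/63)
Since P=8.780 > Ia=1.587: effective rainfall P−Ia = 22657/3150 in
Q: (22657/3150)² ÷ (47657/3150) = 513339649/150119550 in (≈ 3.420 in)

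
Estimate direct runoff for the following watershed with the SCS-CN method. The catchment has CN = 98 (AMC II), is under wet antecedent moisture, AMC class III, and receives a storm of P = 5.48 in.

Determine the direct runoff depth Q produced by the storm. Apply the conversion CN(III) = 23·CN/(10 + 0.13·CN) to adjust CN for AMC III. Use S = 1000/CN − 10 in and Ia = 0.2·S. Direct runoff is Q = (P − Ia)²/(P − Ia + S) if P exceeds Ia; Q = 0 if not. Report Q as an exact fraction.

Adjust CN=98 to AMC III: 23·98/(10 + 0.13·98) → 2254 ÷ (1137/50) = 112700/1137 ≈ 99.120
Max retention: S = 1000/(112700/1137) − 10 = 100/1127 in (≈ 0.089 in)
Ia = 0.2·(100/1127) = 20/1127 in ≈ 0.018 in
P − Ia = 5.480 − 0.018 = 153899/28175 ≈ 5.462 in (> 0, runoff occurs)
Q = (153899/28175)²/((153899/28175) + 100/1127) = (23684902201/793830625)/(156399/28175) = 23684902201/4406541825 in ≈ 5.375 in

Q = 23684902201/4406541825 in ≈ 5.375 in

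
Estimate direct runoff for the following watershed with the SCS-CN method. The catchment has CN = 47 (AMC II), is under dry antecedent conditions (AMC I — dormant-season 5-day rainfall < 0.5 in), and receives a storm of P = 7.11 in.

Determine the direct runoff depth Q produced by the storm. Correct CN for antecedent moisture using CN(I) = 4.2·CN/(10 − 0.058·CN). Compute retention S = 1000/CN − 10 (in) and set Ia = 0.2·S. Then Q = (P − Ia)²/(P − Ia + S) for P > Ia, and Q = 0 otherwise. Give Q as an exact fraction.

Dry (AMC I): CN(I) = 4.2·47/(10 − 0.058·47) = (987/5)/(3637/500) = 98700/3637 ≈ 27.138
Retention S: 1000/CN − 10 with CN=27.138 → S = 26500/987 ≈ 26.849 in
Ia = 0.2·(26500/987) = 5300/987 in ≈ 5.370 in
Excess rainfall: 7.110 − 5.370 = 1.740 in; P > Ia so Q > 0
Runoff Q = (P−Ia)²/(P−Ia+S) = (1.740)²/(1.740+26.849) = 29500467049/278507415900 ≈ 0.106 in

Q = 29500467049/278507415900 in ≈ 0.106 in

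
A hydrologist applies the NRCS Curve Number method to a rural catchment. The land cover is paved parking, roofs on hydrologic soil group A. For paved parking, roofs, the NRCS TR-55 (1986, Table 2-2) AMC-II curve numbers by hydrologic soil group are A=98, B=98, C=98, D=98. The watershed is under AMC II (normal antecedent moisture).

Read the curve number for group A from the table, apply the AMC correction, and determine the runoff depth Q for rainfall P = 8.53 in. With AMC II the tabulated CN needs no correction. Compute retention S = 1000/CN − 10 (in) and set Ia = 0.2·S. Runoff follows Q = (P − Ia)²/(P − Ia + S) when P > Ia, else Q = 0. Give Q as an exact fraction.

Q = 1730310409/208725300 in ≈ 8.290 in

NRCS table: paved parking, roofs, soil group A → CN(II) = 98
CN(II) = 98; AMC II needs no correction.
Max retention: S = 1000/98 − 10 = 10/49 in (≈ 0.204 in)
Ia = 0.2S: 0.2·0.204 = 0.041 in (exactly 2/49)
P − Ia = 8.530 − 0.041 = 41597/4900 ≈ 8.489 in (> 0, runoff occurs)
Q: (41597/4900)² ÷ (42597/4900) = 1730310409/208725300 in (≈ 8.290 in)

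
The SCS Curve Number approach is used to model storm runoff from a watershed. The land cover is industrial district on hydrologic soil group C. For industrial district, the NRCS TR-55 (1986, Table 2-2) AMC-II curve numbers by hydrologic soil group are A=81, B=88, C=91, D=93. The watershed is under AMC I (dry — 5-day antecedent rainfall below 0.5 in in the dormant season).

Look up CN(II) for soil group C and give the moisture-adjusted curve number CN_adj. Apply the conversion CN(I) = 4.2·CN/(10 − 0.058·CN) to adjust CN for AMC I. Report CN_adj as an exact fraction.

NRCS table: industrial district, soil group C → CN(II) = 91
CN(I) from CN(II)=91: (4.2·91)/(10 − 0.058·91) = 63700/787 ≈ 80.940

CN_adj = 63700/787 ≈ 80.940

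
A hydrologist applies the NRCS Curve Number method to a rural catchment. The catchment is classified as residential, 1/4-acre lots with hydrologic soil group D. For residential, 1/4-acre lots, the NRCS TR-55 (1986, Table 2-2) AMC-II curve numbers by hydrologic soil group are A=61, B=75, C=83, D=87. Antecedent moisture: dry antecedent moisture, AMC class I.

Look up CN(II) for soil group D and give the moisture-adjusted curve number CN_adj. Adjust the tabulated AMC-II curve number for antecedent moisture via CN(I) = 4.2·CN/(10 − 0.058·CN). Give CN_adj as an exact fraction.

NRCS table: residential, 1/4-acre lots, soil group D → CN(II) = 87
Dry (AMC I): CN(I) = 4.2·87/(10 − 0.058·87) = (1827/5)/(2477/500) = 182700/2477 ≈ 73.759

CN_adj = 182700/2477 ≈ 73.759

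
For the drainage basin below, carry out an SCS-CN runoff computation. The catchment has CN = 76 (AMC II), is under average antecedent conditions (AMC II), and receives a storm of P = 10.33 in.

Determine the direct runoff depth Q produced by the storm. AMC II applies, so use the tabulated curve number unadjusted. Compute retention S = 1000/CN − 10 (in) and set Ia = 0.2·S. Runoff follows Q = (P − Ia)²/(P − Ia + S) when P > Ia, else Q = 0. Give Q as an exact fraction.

AMC II — tabulated CN = 76 applies directly.
Retention S: 1000/CN − 10 with CN=76.000 → S = 60/19 ≈ 3.158 in
Ia = 0.2·(60/19) = 12/19 in ≈ 0.632 in
Excess rainfall: 10.330 − 0.632 = 9.698 in; P > Ia so Q > 0
Q = (18427/1900)²/((18427/1900) + 60/19) = (339554329/3610000)/(24427/1900) = 339554329/46411300 in ≈ 7.316 in

Q = 339554329/46411300 in ≈ 7.316 in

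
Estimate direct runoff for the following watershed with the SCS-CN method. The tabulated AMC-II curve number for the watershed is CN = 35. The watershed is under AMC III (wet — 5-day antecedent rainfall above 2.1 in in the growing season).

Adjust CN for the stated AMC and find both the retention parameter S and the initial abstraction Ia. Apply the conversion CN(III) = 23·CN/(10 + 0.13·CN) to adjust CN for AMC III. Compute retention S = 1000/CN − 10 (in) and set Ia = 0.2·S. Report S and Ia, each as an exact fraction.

Wet (AMC III): CN(III) = 23·35/(10 + 0.13·35) = 805/(291/20) = 16100/291 ≈ 55.326
Max retention: S = 1000/(16100/291) − 10 = 1300/161 in (≈ 8.075 in)
Initial abstraction Ia = S/5 = (1300/161)/5 = 260/161 ≈ 1.615 in

S = 1300/161 in ≈ 8.075 in; Ia = 260/161 in ≈ 1.615 in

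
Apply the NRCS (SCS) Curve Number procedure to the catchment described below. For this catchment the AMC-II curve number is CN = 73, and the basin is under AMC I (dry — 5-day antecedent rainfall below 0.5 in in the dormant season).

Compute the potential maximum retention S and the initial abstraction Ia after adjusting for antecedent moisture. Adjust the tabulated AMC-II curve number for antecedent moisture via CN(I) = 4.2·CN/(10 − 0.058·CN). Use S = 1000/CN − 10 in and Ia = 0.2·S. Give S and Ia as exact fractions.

S = 4500/511 in ≈ 8.806 in; Ia = 900/511 in ≈ 1.761 in

Dry (AMC I): CN(I) = 4.2·73/(10 − 0.058·73) = (1533/5)/(2883/500) = 51100/961 ≈ 53.174
Max retention: S = 1000/(51100/961) − 10 = 4500/511 in (≈ 8.806 in)
Initial abstraction Ia = S/5 = (4500/511)/5 = 900/511 ≈ 1.761 in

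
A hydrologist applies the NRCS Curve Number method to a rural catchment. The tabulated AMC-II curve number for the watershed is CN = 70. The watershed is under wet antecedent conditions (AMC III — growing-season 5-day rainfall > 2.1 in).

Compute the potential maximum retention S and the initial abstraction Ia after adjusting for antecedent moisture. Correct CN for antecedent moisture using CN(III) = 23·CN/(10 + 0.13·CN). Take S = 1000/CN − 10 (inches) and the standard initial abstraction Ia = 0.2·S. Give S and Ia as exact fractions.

CN(III) from CN(II)=70: (23·70)/(10 + 0.13·70) = 16100/191 ≈ 84.293
S = 1000/(16100/191) − 10 = 300/161 in ≈ 1.863 in
Ia = 0.2S: 0.2·1.863 = 0.373 in (exactly 60/161)

S = 300/161 in ≈ 1.863 in; Ia = 60/161 in ≈ 0.373 in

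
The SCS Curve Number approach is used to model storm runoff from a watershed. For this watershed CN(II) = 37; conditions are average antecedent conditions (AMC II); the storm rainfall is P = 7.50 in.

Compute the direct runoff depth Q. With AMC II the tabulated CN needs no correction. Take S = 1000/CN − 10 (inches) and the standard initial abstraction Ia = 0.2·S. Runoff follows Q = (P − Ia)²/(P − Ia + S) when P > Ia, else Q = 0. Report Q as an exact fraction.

CN(II) = 37; AMC II needs no correction.
Max retention: S = 1000/37 − 10 = 630/37 in (≈ 17.027 in)
Ia = 0.2S: 0.2·17.027 = 3.405 in (exactly 126/37)
Excess rainfall: 7.500 − 3.405 = 4.095 in; P > Ia so Q > 0
Q: (303/74)² ÷ (1563/74) = 30603/38554 in (≈ 0.794 in)

Q = 30603/38554 in ≈ 0.794 in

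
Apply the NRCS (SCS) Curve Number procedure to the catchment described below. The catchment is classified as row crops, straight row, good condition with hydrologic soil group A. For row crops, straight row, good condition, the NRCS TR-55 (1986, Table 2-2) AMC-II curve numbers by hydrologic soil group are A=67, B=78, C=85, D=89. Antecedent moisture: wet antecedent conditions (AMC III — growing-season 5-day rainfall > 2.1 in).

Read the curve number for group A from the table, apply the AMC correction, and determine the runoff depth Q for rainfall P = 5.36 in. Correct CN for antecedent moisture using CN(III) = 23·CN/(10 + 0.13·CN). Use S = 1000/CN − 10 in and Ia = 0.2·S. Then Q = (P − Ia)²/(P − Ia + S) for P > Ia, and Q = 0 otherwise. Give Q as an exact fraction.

NRCS table: row crops, straight row, good condition, soil group A → CN(II) = 67
CN(III) from CN(II)=67: (23·67)/(10 + 0.13·67) = 154100/1871 ≈ 82.362
Retention S: 1000/CN − 10 with CN=82.362 → S = 3300/1541 ≈ 2.141 in
Initial abstraction Ia = S/5 = (3300/1541)/5 = 660/1541 ≈ 0.428 in
P − Ia = 5.360 − 0.428 = 189994/38525 ≈ 4.932 in (> 0, runoff occurs)
Runoff Q = (P−Ia)²/(P−Ia+S) = (4.932)²/(4.932+2.141) = 18048860018/5248915675 ≈ 3.439 in

Q = 18048860018/5248915675 in ≈ 3.439 in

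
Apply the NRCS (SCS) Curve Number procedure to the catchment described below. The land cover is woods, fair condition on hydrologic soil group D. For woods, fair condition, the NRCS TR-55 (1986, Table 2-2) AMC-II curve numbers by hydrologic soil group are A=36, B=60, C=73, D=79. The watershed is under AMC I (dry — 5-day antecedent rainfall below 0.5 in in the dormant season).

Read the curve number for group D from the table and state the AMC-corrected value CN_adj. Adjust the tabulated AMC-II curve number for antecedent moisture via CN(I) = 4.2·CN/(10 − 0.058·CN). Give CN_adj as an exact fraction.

CN_adj = 7900/129 ≈ 61.240

NRCS table: woods, fair condition, soil group D → CN(II) = 79
Dry (AMC I): CN(I) = 4.2·79/(10 − 0.058·79) = (1659/5)/(2709/500) = 7900/129 ≈ 61.240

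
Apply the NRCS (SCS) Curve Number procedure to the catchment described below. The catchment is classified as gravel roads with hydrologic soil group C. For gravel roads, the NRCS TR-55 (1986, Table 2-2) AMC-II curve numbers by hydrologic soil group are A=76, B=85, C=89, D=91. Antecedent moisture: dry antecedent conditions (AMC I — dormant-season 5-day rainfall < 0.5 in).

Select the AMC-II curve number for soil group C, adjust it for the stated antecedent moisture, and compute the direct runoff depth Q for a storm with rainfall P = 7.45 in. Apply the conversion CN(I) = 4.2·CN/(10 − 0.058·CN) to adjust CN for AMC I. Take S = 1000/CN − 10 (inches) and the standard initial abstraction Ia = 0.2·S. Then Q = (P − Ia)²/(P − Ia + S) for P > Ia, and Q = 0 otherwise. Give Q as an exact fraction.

Q = 65782503361/13699059780 in ≈ 4.802 in

NRCS table: gravel roads, soil group C → CN(II) = 89
Adjust CN=89 to AMC I: 4.2·89/(10 − 0.058·89) → (1869/5) ÷ (2419/500) = 186900/2419 ≈ 77.263
S = 1000/(186900/2419) − 10 = 5500/1869 in ≈ 2.943 in
Ia = 0.2S: 0.2·2.943 = 0.589 in (exactly 1100/1869)
P − Ia = 7.450 − 0.589 = 256481/37380 ≈ 6.861 in (> 0, runoff occurs)
Runoff Q = (P−Ia)²/(P−Ia+S) = (6.861)²/(6.861+2.943) = 65782503361/13699059780 ≈ 4.802 in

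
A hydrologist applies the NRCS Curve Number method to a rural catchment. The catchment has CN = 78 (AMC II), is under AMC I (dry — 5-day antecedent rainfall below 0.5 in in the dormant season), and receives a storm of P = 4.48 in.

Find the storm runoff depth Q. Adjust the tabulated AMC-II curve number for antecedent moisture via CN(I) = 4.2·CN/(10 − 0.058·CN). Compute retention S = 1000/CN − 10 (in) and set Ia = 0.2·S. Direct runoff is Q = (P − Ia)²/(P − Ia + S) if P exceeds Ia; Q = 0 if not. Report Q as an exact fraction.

Adjust CN=78 to AMC I: 4.2·78/(10 − 0.058·78) → (1638/5) ÷ (1369/250) = 81900/1369 ≈ 59.825
S = 1000/(81900/1369) − 10 = 5500/819 in ≈ 6.716 in
Initial abstraction Ia = S/5 = (5500/819)/5 = 1100/819 ≈ 1.343 in
Excess rainfall: 4.480 − 1.343 = 3.137 in; P > Ia so Q > 0
Runoff Q = (P−Ia)²/(P−Ia+S) = (3.137)²/(3.137+6.716) = 257827249/258148800 ≈ 0.999 in

Q = 257827249/258148800 in ≈ 0.999 in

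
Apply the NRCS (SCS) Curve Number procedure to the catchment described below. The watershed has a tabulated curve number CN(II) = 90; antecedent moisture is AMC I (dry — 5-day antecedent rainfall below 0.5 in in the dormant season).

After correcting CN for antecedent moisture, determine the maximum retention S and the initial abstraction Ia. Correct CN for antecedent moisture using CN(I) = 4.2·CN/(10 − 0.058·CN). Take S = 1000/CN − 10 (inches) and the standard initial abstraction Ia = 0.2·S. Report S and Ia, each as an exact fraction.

Adjust CN=90 to AMC I: 4.2·90/(10 − 0.058·90) → 378 ÷ (239/50) = 18900/239 ≈ 79.079
Max retention: S = 1000/(18900/239) − 10 = 500/189 in (≈ 2.646 in)
Initial abstraction Ia = S/5 = (500/189)/5 = 100/189 ≈ 0.529 in

S = 500/189 in ≈ 2.646 in; Ia = 100/189 in ≈ 0.529 in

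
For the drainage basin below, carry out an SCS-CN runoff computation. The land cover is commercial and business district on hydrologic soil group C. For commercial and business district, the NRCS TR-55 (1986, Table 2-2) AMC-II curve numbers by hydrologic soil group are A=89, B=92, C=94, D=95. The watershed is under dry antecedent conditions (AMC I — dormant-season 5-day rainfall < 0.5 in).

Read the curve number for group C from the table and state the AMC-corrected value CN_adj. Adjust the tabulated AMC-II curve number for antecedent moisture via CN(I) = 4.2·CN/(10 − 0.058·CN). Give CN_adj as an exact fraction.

NRCS table: commercial and business district, soil group C → CN(II) = 94
Adjust CN=94 to AMC I: 4.2·94/(10 − 0.058·94) → (1974/5) ÷ (1137/250) = 32900/379 ≈ 86.807

CN_adj = 32900/379 ≈ 86.807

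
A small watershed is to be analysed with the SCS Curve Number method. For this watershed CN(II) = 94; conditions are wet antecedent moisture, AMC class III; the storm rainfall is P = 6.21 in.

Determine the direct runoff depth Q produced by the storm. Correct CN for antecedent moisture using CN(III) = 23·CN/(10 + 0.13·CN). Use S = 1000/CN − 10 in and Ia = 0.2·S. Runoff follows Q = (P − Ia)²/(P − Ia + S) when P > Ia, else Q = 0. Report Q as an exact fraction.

Q = 147541806867/25054012700 in ≈ 5.889 in

Wet (AMC III): CN(III) = 23·94/(10 + 0.13·94) = 2162/(1111/50) = 108100/1111 ≈ 97.300
Max retention: S = 1000/(108100/1111) − 10 = 300/1081 in (≈ 0.278 in)
Ia = 0.2S: 0.2·0.278 = 0.056 in (exactly 60/1081)
Excess rainfall: 6.210 − 0.056 = 6.154 in; P > Ia so Q > 0
Runoff Q = (P−Ia)²/(P−Ia+S) = (6.154)²/(6.154+0.278) = 147541806867/25054012700 ≈ 5.889 in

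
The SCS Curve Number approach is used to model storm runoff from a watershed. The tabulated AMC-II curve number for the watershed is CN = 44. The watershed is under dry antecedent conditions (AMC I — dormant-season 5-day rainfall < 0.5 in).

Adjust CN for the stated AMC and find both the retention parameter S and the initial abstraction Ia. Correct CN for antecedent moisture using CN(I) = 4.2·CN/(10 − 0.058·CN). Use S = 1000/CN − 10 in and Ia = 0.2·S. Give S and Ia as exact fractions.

S = 1000/33 in ≈ 30.303 in; Ia = 200/33 in ≈ 6.061 in

Adjust CN=44 to AMC I: 4.2·44/(10 − 0.058·44) → (924/5) ÷ (931/125) = 3300/133 ≈ 24.812
Retention S: 1000/CN − 10 with CN=24.812 → S = 1000/33 ≈ 30.303 in
Ia = 0.2·(1000/33) = 200/33 in ≈ 6.061 in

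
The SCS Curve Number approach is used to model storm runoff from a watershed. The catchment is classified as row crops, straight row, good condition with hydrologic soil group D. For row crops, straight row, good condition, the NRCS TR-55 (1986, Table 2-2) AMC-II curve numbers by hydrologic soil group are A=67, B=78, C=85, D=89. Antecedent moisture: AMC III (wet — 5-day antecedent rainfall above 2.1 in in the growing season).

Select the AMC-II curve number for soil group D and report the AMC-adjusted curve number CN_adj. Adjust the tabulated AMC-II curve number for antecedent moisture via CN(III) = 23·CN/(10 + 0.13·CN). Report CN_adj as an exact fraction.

CN_adj = 204700/2157 ≈ 94.900

NRCS table: row crops, straight row, good condition, soil group D → CN(II) = 89
CN(III) from CN(II)=89: (23·89)/(10 + 0.13·89) = 204700/2157 ≈ 94.900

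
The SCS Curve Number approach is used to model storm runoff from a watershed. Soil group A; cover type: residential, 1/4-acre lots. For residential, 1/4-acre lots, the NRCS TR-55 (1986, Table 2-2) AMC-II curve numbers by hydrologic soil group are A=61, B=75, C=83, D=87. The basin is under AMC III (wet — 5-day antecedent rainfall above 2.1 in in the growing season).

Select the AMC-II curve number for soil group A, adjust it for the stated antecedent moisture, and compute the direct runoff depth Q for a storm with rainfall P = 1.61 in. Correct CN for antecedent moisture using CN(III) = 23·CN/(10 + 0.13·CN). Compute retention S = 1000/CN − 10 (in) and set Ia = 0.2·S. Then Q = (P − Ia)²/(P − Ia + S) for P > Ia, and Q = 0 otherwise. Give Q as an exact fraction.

Q = 21869381689/75464984900 in ≈ 0.290 in

NRCS table: residential, 1/4-acre lots, soil group A → CN(II) = 61
Wet (AMC III): CN(III) = 23·61/(10 + 0.13·61) = 1403/(1793/100) = 140300/1793 ≈ 78.249
Max retention: S = 1000/(140300/1793) − 10 = 3900/1403 in (≈ 2.780 in)
Ia = 0.2·(3900/1403) = 780/1403 in ≈ 0.556 in
Since P=1.610 > Ia=0.556: effective rainfall P−Ia = 147883/140300 in
Q = (147883/140300)²/((147883/140300) + 3900/1403) = (21869381689/19684090000)/(537883/140300) = 21869381689/75464984900 in ≈ 0.290 in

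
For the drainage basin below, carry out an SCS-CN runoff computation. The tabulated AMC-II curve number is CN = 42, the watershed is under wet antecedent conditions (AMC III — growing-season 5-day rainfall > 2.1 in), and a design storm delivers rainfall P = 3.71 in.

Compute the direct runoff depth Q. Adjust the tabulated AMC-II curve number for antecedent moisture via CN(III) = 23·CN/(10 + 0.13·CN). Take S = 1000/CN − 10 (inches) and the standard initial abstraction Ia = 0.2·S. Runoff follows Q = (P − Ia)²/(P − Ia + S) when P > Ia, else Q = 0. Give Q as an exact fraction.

Q = 14687743249/19860621900 in ≈ 0.740 in

Wet (AMC III): CN(III) = 23·42/(10 + 0.13·42) = 966/(773/50) = 48300/773 ≈ 62.484
Retention S: 1000/CN − 10 with CN=62.484 → S = 2900/483 ≈ 6.004 in
Initial abstraction Ia = S/5 = (2900/483)/5 = 580/483 ≈ 1.201 in
Excess rainfall: 3.710 − 1.201 = 2.509 in; P > Ia so Q > 0
Q = (121193/48300)²/((121193/48300) + 2900/483) = (14687743249/2332890000)/(411193/48300) = 14687743249/19860621900 in ≈ 0.740 in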